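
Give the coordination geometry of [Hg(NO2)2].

linear

Each nitro (N-bound nitrite) is −1; balancing the 0 overall charge requires Hg(II).
Hg sits in group 12, so the d-electron count is 12 − 2 = 10.
With 2 monodentate ligands the coordination number is 2.
A d¹⁰ ion with only two ligands adopts a linear arrangement (sp hybridisation; no CFSE preference).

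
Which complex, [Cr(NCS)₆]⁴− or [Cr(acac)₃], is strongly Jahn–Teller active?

[Cr(NCS)₆]⁴−: Ligand charges: each isothiocyanate is −1. With an overall charge of −4 the chromium centre must be in the +2 oxidation state. Chromium is a group-6 element; Cr(II) is therefore d⁴. Isothiocyanate is a weak-field ligand for a first-row metal, so the complex is high-spin. The t₂g³e_g¹ (high-spin) configuration has an unevenly filled e_g set; the Jahn–Teller theorem predicts a tetragonal distortion (typically axial elongation) to lift the degeneracy.
[Cr(acac)₃]: Summing ligand charges against the 0 overall charge gives an oxidation state of +3 for chromium. Cr sits in group 6, so the d-electron count is 6 − 3 = 3. The d³ configuration leaves the e_g set evenly filled (or empty) — no strong Jahn–Teller driving force.

[Cr(NCS)₆]⁴−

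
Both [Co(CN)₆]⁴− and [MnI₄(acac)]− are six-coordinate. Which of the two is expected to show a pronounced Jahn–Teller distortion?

[Co(CN)₆]⁴−

[Co(CN)₆]⁴−: Summing ligand charges against the −4 overall charge gives an oxidation state of +2 for cobalt. Co sits in group 9, so the d-electron count is 9 − 2 = 7. Cyanide is a strong-field ligand (high in the spectrochemical series) for a first-row metal, so the complex is low-spin. The t₂g⁶e_g¹ (low-spin) configuration has an unevenly filled e_g set; the Jahn–Teller theorem predicts a tetragonal distortion (typically axial elongation) to lift the degeneracy.
[MnI₄(acac)]−: Ligand charges: each iodide is −1; each acetylacetonate is −1. With an overall charge of −1 the manganese centre must be in the +4 oxidation state. Group 7 minus oxidation state 4 gives a d³ configuration. The d³ configuration leaves the e_g set evenly filled (or empty) — no strong Jahn–Teller driving force.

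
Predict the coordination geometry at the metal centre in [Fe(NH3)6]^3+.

Ligand charges: ammonia is neutral. With an overall charge of +3 the iron centre must be in the +3 oxidation state.
Fe sits in group 8, so the d-electron count is 8 − 3 = 5.
With 6 monodentate ligands the coordination number is 6.
Six donors around a single metal centre give an octahedral coordination sphere.

octahedral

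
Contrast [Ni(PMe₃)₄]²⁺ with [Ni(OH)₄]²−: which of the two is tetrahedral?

For [Ni(PMe₃)₄]²⁺: Trimethylphosphine is neutral; balancing the +2 overall charge requires Ni(II). Ni sits in group 10, so the d-electron count is 10 − 2 = 8. Trimethylphosphine is a strong-field ligand (high in the spectrochemical series). A 3d d⁸ ion with strong-field ligands gains enough CFSE to favour square planar over tetrahedral. → square planar.
For [Ni(OH)₄]²−: Summing ligand charges against the −2 overall charge gives an oxidation state of +2 for nickel. Group 10 minus oxidation state 2 gives a d⁸ configuration. Hydroxide is a weak-field ligand. With weak-field ligands the CFSE gain from square planar is small, so a 3d d⁸ ion takes the sterically preferred tetrahedral geometry. → tetrahedral.

[Ni(OH)₄]²−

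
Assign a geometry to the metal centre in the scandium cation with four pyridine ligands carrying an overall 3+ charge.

Ligand charges: pyridine is neutral. With an overall charge of +3 the scandium centre must be in the +3 oxidation state.
Sc sits in group 3, so the d-electron count is 3 − 3 = 0.
With 4 monodentate ligands the coordination number is 4.
A d⁰ ion has no crystal-field stabilisation preference between square planar and tetrahedral, so four ligands adopt the sterically favoured tetrahedral geometry.

tetrahedral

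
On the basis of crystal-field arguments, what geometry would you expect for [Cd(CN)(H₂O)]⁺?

Summing ligand charges against the +1 overall charge gives an oxidation state of +2 for cadmium.
Cadmium is a group-12 element; Cd(II) is therefore d¹⁰.
Coordination number: 2.
A d¹⁰ ion with only two ligands adopts a linear arrangement (sp hybridisation; no CFSE preference).

linear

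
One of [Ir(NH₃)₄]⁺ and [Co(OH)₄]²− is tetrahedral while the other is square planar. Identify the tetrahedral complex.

For [Ir(NH₃)₄]⁺: Ligand charges: ammonia is neutral. With an overall charge of +1 the iridium centre must be in the +1 oxidation state. Iridium is a group-9 element; Ir(I) is therefore d⁸. A 5d d⁸ ion has a large crystal-field splitting; square planar leaves the high-energy d_{x²−y²} orbital empty and maximises CFSE. → square planar.
For [Co(OH)₄]²−: Each hydroxide is −1; balancing the −2 overall charge requires Co(II). Cobalt is a group-9 element; Co(II) is therefore d⁷. For a high-spin 3d d⁷ ion with weak-field ligands the small Δₜ gives little square-planar CFSE advantage, so four ligands adopt the sterically favoured tetrahedral geometry. → tetrahedral.

[Co(OH)₄]²−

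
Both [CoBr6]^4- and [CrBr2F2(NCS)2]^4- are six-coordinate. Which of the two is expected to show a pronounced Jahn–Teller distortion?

[CrBr2F2(NCS)2]^4-

[CoBr6]^4-: Ligand charges: each bromide is −1. With an overall charge of −4 the cobalt centre must be in the +2 oxidation state. Group 9 minus oxidation state 2 gives a d⁷ configuration. Bromide is a weak-field ligand for a first-row metal, so the complex is high-spin. The d⁷ configuration leaves the e_g set evenly filled (or empty) — no strong Jahn–Teller driving force.
[CrBr2F2(NCS)2]^4-: Ligand charges: each bromide is −1; each fluoride is −1; each isothiocyanate is −1. With an overall charge of −4 the chromium centre must be in the +2 oxidation state. Group 6 minus oxidation state 2 gives a d⁴ configuration. Bromide, fluoride, and isothiocyanate are weak-field ligands for a first-row metal, so the complex is high-spin. The t₂g³e_g¹ (high-spin) configuration has an unevenly filled e_g set; the Jahn–Teller theorem predicts a tetragonal distortion (typically axial elongation) to lift the degeneracy.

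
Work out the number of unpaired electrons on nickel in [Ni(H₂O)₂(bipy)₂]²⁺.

Summing ligand charges against the +2 overall charge gives an oxidation state of +2 for nickel.
Group 10 minus oxidation state 2 gives a d⁸ configuration.
Counting donor atoms: 2×water (monodentate) → 2 donors; 2×2,2′-bipyridine (bidentate) → 4 donors. Coordination number = 6.
In an octahedral field the d⁸ configuration is t₂g⁶e_g² (only one arrangement possible), giving 2 unpaired electrons.

2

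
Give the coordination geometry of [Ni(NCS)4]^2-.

Summing ligand charges against the −2 overall charge gives an oxidation state of +2 for nickel.
Ni sits in group 10, so the d-electron count is 10 − 2 = 8.
With 4 monodentate ligands the coordination number is 4.
Isothiocyanate is a weak-field ligand.
With weak-field ligands the CFSE gain from square planar is small, so a 3d d⁸ ion takes the sterically preferred tetrahedral geometry.

tetrahedral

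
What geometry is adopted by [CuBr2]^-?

Each bromide is −1; balancing the −1 overall charge requires Cu(I).
Group 11 minus oxidation state 1 gives a d¹⁰ configuration.
With 2 monodentate ligands the coordination number is 2.
A d¹⁰ ion with only two ligands adopts a linear arrangement (sp hybridisation; no CFSE preference).

linear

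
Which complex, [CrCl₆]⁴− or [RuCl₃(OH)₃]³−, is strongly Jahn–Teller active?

[CrCl₆]⁴−

[CrCl₆]⁴−: Summing ligand charges against the −4 overall charge gives an oxidation state of +2 for chromium. Cr sits in group 6, so the d-electron count is 6 − 2 = 4. Chloride is a weak-field ligand for a first-row metal, so the complex is high-spin. The t₂g³e_g¹ (high-spin) configuration has an unevenly filled e_g set; the Jahn–Teller theorem predicts a tetragonal distortion (typically axial elongation) to lift the degeneracy.
[RuCl₃(OH)₃]³−: Ligand charges: each chloride is −1; each hydroxide is −1. With an overall charge of −3 the ruthenium centre must be in the +3 oxidation state. Group 8 minus oxidation state 3 gives a d⁵ configuration. A 4d ion has a large Δₒ and is invariably low-spin. The d⁵ configuration leaves the e_g set evenly filled (or empty) — no strong Jahn–Teller driving force.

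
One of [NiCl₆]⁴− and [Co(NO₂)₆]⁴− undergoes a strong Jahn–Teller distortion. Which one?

[Co(NO₂)₆]⁴−

[NiCl₆]⁴−: Each chloride is −1; balancing the −4 overall charge requires Ni(II). Ni sits in group 10, so the d-electron count is 10 − 2 = 8. The d⁸ configuration leaves the e_g set evenly filled (or empty) — no strong Jahn–Teller driving force.
[Co(NO₂)₆]⁴−: Summing ligand charges against the −4 overall charge gives an oxidation state of +2 for cobalt. Group 9 minus oxidation state 2 gives a d⁷ configuration. Nitro (N-bound nitrite) is a strong-field ligand (high in the spectrochemical series) for a first-row metal, so the complex is low-spin. The t₂g⁶e_g¹ (low-spin) configuration has an unevenly filled e_g set; the Jahn–Teller theorem predicts a tetragonal distortion (typically axial elongation) to lift the degeneracy.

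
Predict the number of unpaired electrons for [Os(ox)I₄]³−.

Ligand charges: each oxalate is −2; each iodide is −1. With an overall charge of −3 the osmium centre must be in the +3 oxidation state.
Osmium is a group-8 element; Os(III) is therefore d⁵.
Counting donor atoms: 1×oxalate (bidentate) → 2 donors; 4×iodide (monodentate) → 4 donors. Coordination number = 6.
The spin state decides the count: a 5d ion has a large Δₒ and is invariably low-spin.
An octahedral low-spin d⁵ ion is t₂g⁵e_g⁰, giving 1 unpaired electron.

1 unpaired electron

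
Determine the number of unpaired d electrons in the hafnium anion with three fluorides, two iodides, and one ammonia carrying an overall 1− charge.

0

Ligand charges: each fluoride is −1; each iodide is −1; ammonia is neutral. With an overall charge of −1 the hafnium centre must be in the +4 oxidation state.
Hafnium is a group-4 element; Hf(IV) is therefore d⁰.
In an octahedral field the d⁰ configuration is t₂g⁰e_g⁰, giving 0 unpaired electrons.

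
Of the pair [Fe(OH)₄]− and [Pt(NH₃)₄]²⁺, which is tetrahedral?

For [Fe(OH)₄]−: Each hydroxide is −1; balancing the −1 overall charge requires Fe(III). Iron is a group-8 element; Fe(III) is therefore d⁵. A high-spin d⁵ ion has zero CFSE in either geometry, so four ligands adopt the sterically favoured tetrahedral geometry. → tetrahedral.
For [Pt(NH₃)₄]²⁺: Summing ligand charges against the +2 overall charge gives an oxidation state of +2 for platinum. Platinum is a group-10 element; Pt(II) is therefore d⁸. A 5d d⁸ ion has a large crystal-field splitting; square planar leaves the high-energy d_{x²−y²} orbital empty and maximises CFSE. → square planar.

[Fe(OH)₄]−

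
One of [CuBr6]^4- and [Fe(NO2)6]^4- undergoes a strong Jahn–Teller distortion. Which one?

[CuBr6]^4-

[CuBr6]^4-: Each bromide is −1; balancing the −4 overall charge requires Cu(II). Copper is a group-11 element; Cu(II) is therefore d⁹. The t₂g⁶e_g³ configuration has an unevenly filled e_g set; the Jahn–Teller theorem predicts a tetragonal distortion (typically axial elongation) to lift the degeneracy.
[Fe(NO2)6]^4-: Each nitro (N-bound nitrite) is −1; balancing the −4 overall charge requires Fe(II). Fe sits in group 8, so the d-electron count is 8 − 2 = 6. Nitro (N-bound nitrite) is a strong-field ligand (high in the spectrochemical series) for a first-row metal, so the complex is low-spin. The d⁶ configuration leaves the e_g set evenly filled (or empty) — no strong Jahn–Teller driving force.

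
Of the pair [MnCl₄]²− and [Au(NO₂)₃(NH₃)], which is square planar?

For [MnCl₄]²−: Each chloride is −1; balancing the −2 overall charge requires Mn(II). Manganese is a group-7 element; Mn(II) is therefore d⁵. A high-spin d⁵ ion has zero CFSE in either geometry, so four ligands adopt the sterically favoured tetrahedral geometry. → tetrahedral.
For [Au(NO₂)₃(NH₃)]: Summing ligand charges against the 0 overall charge gives an oxidation state of +3 for gold. Au sits in group 11, so the d-electron count is 11 − 3 = 8. A 5d d⁸ ion has a large crystal-field splitting; square planar leaves the high-energy d_{x²−y²} orbital empty and maximises CFSE. → square planar.

[Au(NO₂)₃(NH₃)]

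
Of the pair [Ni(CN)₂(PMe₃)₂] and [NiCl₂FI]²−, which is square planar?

[Ni(CN)₂(PMe₃)₂]

For [Ni(CN)₂(PMe₃)₂]: Summing ligand charges against the 0 overall charge gives an oxidation state of +2 for nickel. Nickel is a group-10 element; Ni(II) is therefore d⁸. Cyanide and trimethylphosphine are strong-field ligands (high in the spectrochemical series). A 3d d⁸ ion with strong-field ligands gains enough CFSE to favour square planar over tetrahedral. → square planar.
For [NiCl₂FI]²−: Each chloride is −1; each fluoride is −1; each iodide is −1; balancing the −2 overall charge requires Ni(II). Group 10 minus oxidation state 2 gives a d⁸ configuration. Chloride, fluoride, and iodide are weak-field ligands. With weak-field ligands the CFSE gain from square planar is small, so a 3d d⁸ ion takes the sterically preferred tetrahedral geometry. → tetrahedral.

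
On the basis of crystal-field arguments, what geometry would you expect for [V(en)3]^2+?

Summing ligand charges against the +2 overall charge gives an oxidation state of +2 for vanadium.
Group 5 minus oxidation state 2 gives a d³ configuration.
Counting donor atoms: 3×ethylenediamine (bidentate) → 6 donors. Coordination number = 6.
Six donors around a single metal centre give an octahedral coordination sphere.

octahedral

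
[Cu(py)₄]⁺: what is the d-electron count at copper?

Summing ligand charges against the +1 overall charge gives an oxidation state of +1 for copper.
Copper is a group-11 element; Cu(I) is therefore d¹⁰.

d10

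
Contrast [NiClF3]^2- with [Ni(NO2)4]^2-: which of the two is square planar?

[Ni(NO2)4]^2-

For [NiClF3]^2-: Each chloride is −1; each fluoride is −1; balancing the −2 overall charge requires Ni(II). Group 10 minus oxidation state 2 gives a d⁸ configuration. Chloride and fluoride are weak-field ligands. With weak-field ligands the CFSE gain from square planar is small, so a 3d d⁸ ion takes the sterically preferred tetrahedral geometry. → tetrahedral.
For [Ni(NO2)4]^2-: Summing ligand charges against the −2 overall charge gives an oxidation state of +2 for nickel. Ni sits in group 10, so the d-electron count is 10 − 2 = 8. Nitro (N-bound nitrite) is a strong-field ligand (high in the spectrochemical series). A 3d d⁸ ion with strong-field ligands gains enough CFSE to favour square planar over tetrahedral. → square planar.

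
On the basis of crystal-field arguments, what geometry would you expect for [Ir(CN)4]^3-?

Each cyanide is −1; balancing the −3 overall charge requires Ir(I).
Iridium is a group-9 element; Ir(I) is therefore d⁸.
With 4 monodentate ligands the coordination number is 4.
A 5d d⁸ ion has a large crystal-field splitting; square planar leaves the high-energy d_{x²−y²} orbital empty and maximises CFSE.

square planar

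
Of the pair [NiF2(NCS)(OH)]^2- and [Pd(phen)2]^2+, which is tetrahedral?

[NiF2(NCS)(OH)]^2-

For [NiF2(NCS)(OH)]^2-: Summing ligand charges against the −2 overall charge gives an oxidation state of +2 for nickel. Group 10 minus oxidation state 2 gives a d⁸ configuration. Fluoride, hydroxide, and isothiocyanate are weak-field ligands. With weak-field ligands the CFSE gain from square planar is small, so a 3d d⁸ ion takes the sterically preferred tetrahedral geometry. → tetrahedral.
For [Pd(phen)2]^2+: Summing ligand charges against the +2 overall charge gives an oxidation state of +2 for palladium. Group 10 minus oxidation state 2 gives a d⁸ configuration. A 4d d⁸ ion has a large crystal-field splitting; square planar leaves the high-energy d_{x²−y²} orbital empty and maximises CFSE. → square planar.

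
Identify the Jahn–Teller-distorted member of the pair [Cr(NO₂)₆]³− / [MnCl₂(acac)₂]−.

[Cr(NO₂)₆]³−: Each nitro (N-bound nitrite) is −1; balancing the −3 overall charge requires Cr(III). Group 6 minus oxidation state 3 gives a d³ configuration. The d³ configuration leaves the e_g set evenly filled (or empty) — no strong Jahn–Teller driving force.
[MnCl₂(acac)₂]−: Ligand charges: each chloride is −1; each acetylacetonate is −1. With an overall charge of −1 the manganese centre must be in the +3 oxidation state. Group 7 minus oxidation state 3 gives a d⁴ configuration. Acetylacetonate and chloride are weak-field ligands for a first-row metal, so the complex is high-spin. The t₂g³e_g¹ (high-spin) configuration has an unevenly filled e_g set; the Jahn–Teller theorem predicts a tetragonal distortion (typically axial elongation) to lift the degeneracy.

[MnCl₂(acac)₂]−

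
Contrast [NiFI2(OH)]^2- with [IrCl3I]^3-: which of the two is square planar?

For [NiFI2(OH)]^2-: Ligand charges: each fluoride is −1; each iodide is −1; each hydroxide is −1. With an overall charge of −2 the nickel centre must be in the +2 oxidation state. Ni sits in group 10, so the d-electron count is 10 − 2 = 8. Fluoride, hydroxide, and iodide are weak-field ligands. With weak-field ligands the CFSE gain from square planar is small, so a 3d d⁸ ion takes the sterically preferred tetrahedral geometry. → tetrahedral.
For [IrCl3I]^3-: Each chloride is −1; each iodide is −1; balancing the −3 overall charge requires Ir(I). Ir sits in group 9, so the d-electron count is 9 − 1 = 8. A 5d d⁸ ion has a large crystal-field splitting; square planar leaves the high-energy d_{x²−y²} orbital empty and maximises CFSE. → square planar.

[IrCl3I]^3-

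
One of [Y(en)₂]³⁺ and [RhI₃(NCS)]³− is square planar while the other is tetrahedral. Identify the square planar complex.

[RhI₃(NCS)]³−

For [Y(en)₂]³⁺: Ligand charges: ethylenediamine is neutral. With an overall charge of +3 the yttrium centre must be in the +3 oxidation state. Y sits in group 3, so the d-electron count is 3 − 3 = 0. A d⁰ ion has no crystal-field stabilisation preference between square planar and tetrahedral, so four ligands adopt the sterically favoured tetrahedral geometry. → tetrahedral.
For [RhI₃(NCS)]³−: Summing ligand charges against the −3 overall charge gives an oxidation state of +1 for rhodium. Rh sits in group 9, so the d-electron count is 9 − 1 = 8. A 4d d⁸ ion has a large crystal-field splitting; square planar leaves the high-energy d_{x²−y²} orbital empty and maximises CFSE. → square planar.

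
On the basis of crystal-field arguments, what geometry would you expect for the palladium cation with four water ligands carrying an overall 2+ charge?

square planar

Water is neutral; balancing the +2 overall charge requires Pd(II).
Pd sits in group 10, so the d-electron count is 10 − 2 = 8.
Coordination number: 4.
A 4d d⁸ ion has a large crystal-field splitting; square planar leaves the high-energy d_{x²−y²} orbital empty and maximises CFSE.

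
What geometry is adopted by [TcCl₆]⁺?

octahedral

Ligand charges: each chloride is −1. With an overall charge of +1 the technetium centre must be in the +7 oxidation state.
Group 7 minus oxidation state 7 gives a d⁰ configuration.
With 6 monodentate ligands the coordination number is 6.
Six donors around a single metal centre give an octahedral coordination sphere.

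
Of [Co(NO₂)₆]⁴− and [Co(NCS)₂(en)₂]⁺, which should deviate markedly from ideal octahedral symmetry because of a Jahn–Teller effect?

[Co(NO₂)₆]⁴−: Summing ligand charges against the −4 overall charge gives an oxidation state of +2 for cobalt. Cobalt is a group-9 element; Co(II) is therefore d⁷. Nitro (N-bound nitrite) is a strong-field ligand (high in the spectrochemical series) for a first-row metal, so the complex is low-spin. The t₂g⁶e_g¹ (low-spin) configuration has an unevenly filled e_g set; the Jahn–Teller theorem predicts a tetragonal distortion (typically axial elongation) to lift the degeneracy.
[Co(NCS)₂(en)₂]⁺: Ligand charges: each isothiocyanate is −1; ethylenediamine is neutral. With an overall charge of +1 the cobalt centre must be in the +3 oxidation state. Co sits in group 9, so the d-electron count is 9 − 3 = 6. Co(III) has an exceptionally large octahedral splitting and is low-spin with essentially every ligand except fluoride. The d⁶ configuration leaves the e_g set evenly filled (or empty) — no strong Jahn–Teller driving force.

[Co(NO₂)₆]⁴−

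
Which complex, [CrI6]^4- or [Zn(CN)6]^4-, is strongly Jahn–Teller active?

[CrI6]^4-

[CrI6]^4-: Ligand charges: each iodide is −1. With an overall charge of −4 the chromium centre must be in the +2 oxidation state. Chromium is a group-6 element; Cr(II) is therefore d⁴. Iodide is a weak-field ligand for a first-row metal, so the complex is high-spin. The t₂g³e_g¹ (high-spin) configuration has an unevenly filled e_g set; the Jahn–Teller theorem predicts a tetragonal distortion (typically axial elongation) to lift the degeneracy.
[Zn(CN)6]^4-: Ligand charges: each cyanide is −1. With an overall charge of −4 the zinc centre must be in the +2 oxidation state. Zn sits in group 12, so the d-electron count is 12 − 2 = 10. The d¹⁰ configuration leaves the e_g set evenly filled (or empty) — no strong Jahn–Teller driving force.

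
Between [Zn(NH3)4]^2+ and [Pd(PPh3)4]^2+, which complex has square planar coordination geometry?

[Pd(PPh3)4]^2+

For [Zn(NH3)4]^2+: Summing ligand charges against the +2 overall charge gives an oxidation state of +2 for zinc. Zinc is a group-12 element; Zn(II) is therefore d¹⁰. A d¹⁰ ion has no crystal-field stabilisation preference between square planar and tetrahedral, so four ligands adopt the sterically favoured tetrahedral geometry. → tetrahedral.
For [Pd(PPh3)4]^2+: Triphenylphosphine is neutral; balancing the +2 overall charge requires Pd(II). Pd sits in group 10, so the d-electron count is 10 − 2 = 8. A 4d d⁸ ion has a large crystal-field splitting; square planar leaves the high-energy d_{x²−y²} orbital empty and maximises CFSE. → square planar.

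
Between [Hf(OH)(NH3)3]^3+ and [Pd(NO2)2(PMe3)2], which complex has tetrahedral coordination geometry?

For [Hf(OH)(NH3)3]^3+: Summing ligand charges against the +3 overall charge gives an oxidation state of +4 for hafnium. Group 4 minus oxidation state 4 gives a d⁰ configuration. A d⁰ ion has no crystal-field stabilisation preference between square planar and tetrahedral, so four ligands adopt the sterically favoured tetrahedral geometry. → tetrahedral.
For [Pd(NO2)2(PMe3)2]: Ligand charges: each nitro (N-bound nitrite) is −1; trimethylphosphine is neutral. With an overall charge of 0 the palladium centre must be in the +2 oxidation state. Palladium is a group-10 element; Pd(II) is therefore d⁸. A 4d d⁸ ion has a large crystal-field splitting; square planar leaves the high-energy d_{x²−y²} orbital empty and maximises CFSE. → square planar.

[Hf(OH)(NH3)3]^3+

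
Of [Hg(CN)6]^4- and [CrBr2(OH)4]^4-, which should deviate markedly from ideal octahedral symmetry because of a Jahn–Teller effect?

[CrBr2(OH)4]^4-

[Hg(CN)6]^4-: Summing ligand charges against the −4 overall charge gives an oxidation state of +2 for mercury. Hg sits in group 12, so the d-electron count is 12 − 2 = 10. The d¹⁰ configuration leaves the e_g set evenly filled (or empty) — no strong Jahn–Teller driving force.
[CrBr2(OH)4]^4-: Summing ligand charges against the −4 overall charge gives an oxidation state of +2 for chromium. Chromium is a group-6 element; Cr(II) is therefore d⁴. Bromide and hydroxide are weak-field ligands for a first-row metal, so the complex is high-spin. The t₂g³e_g¹ (high-spin) configuration has an unevenly filled e_g set; the Jahn–Teller theorem predicts a tetragonal distortion (typically axial elongation) to lift the degeneracy.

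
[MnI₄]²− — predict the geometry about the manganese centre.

Ligand charges: each iodide is −1. With an overall charge of −2 the manganese centre must be in the +2 oxidation state.
Mn sits in group 7, so the d-electron count is 7 − 2 = 5.
Coordination number: 4.
Iodide is a weak-field ligand.
A high-spin d⁵ ion has zero CFSE in either geometry, so four ligands adopt the sterically favoured tetrahedral geometry.

tetrahedral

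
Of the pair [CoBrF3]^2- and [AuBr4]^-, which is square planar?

[AuBr4]^-

For [CoBrF3]^2-: Ligand charges: each bromide is −1; each fluoride is −1. With an overall charge of −2 the cobalt centre must be in the +2 oxidation state. Group 9 minus oxidation state 2 gives a d⁷ configuration. For a high-spin 3d d⁷ ion with weak-field ligands the small Δₜ gives little square-planar CFSE advantage, so four ligands adopt the sterically favoured tetrahedral geometry. → tetrahedral.
For [AuBr4]^-: Summing ligand charges against the −1 overall charge gives an oxidation state of +3 for gold. Au sits in group 11, so the d-electron count is 11 − 3 = 8. A 5d d⁸ ion has a large crystal-field splitting; square planar leaves the high-energy d_{x²−y²} orbital empty and maximises CFSE. → square planar.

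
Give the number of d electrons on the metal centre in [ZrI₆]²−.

d0

Summing ligand charges against the −2 overall charge gives an oxidation state of +4 for zirconium.
Group 4 minus oxidation state 4 gives a d⁰ configuration.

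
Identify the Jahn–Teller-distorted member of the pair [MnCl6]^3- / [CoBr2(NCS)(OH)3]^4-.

[MnCl6]^3-

[MnCl6]^3-: Ligand charges: each chloride is −1. With an overall charge of −3 the manganese centre must be in the +3 oxidation state. Group 7 minus oxidation state 3 gives a d⁴ configuration. Chloride is a weak-field ligand for a first-row metal, so the complex is high-spin. The t₂g³e_g¹ (high-spin) configuration has an unevenly filled e_g set; the Jahn–Teller theorem predicts a tetragonal distortion (typically axial elongation) to lift the degeneracy.
[CoBr2(NCS)(OH)3]^4-: Summing ligand charges against the −4 overall charge gives an oxidation state of +2 for cobalt. Group 9 minus oxidation state 2 gives a d⁷ configuration. Bromide, hydroxide, and isothiocyanate are weak-field ligands for a first-row metal, so the complex is high-spin. The d⁷ configuration leaves the e_g set evenly filled (or empty) — no strong Jahn–Teller driving force.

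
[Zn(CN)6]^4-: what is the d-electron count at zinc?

d10

Summing ligand charges against the −4 overall charge gives an oxidation state of +2 for zinc.
Zinc is a group-12 element; Zn(II) is therefore d¹⁰.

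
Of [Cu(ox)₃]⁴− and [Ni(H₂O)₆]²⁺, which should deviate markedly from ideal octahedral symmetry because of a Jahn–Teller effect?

[Cu(ox)₃]⁴−

[Cu(ox)₃]⁴−: Each oxalate is −2; balancing the −4 overall charge requires Cu(II). Group 11 minus oxidation state 2 gives a d⁹ configuration. The t₂g⁶e_g³ configuration has an unevenly filled e_g set; the Jahn–Teller theorem predicts a tetragonal distortion (typically axial elongation) to lift the degeneracy.
[Ni(H₂O)₆]²⁺: Water is neutral; balancing the +2 overall charge requires Ni(II). Nickel is a group-10 element; Ni(II) is therefore d⁸. The d⁸ configuration leaves the e_g set evenly filled (or empty) — no strong Jahn–Teller driving force.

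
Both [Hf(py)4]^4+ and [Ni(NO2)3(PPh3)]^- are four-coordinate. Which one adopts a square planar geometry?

[Ni(NO2)3(PPh3)]^-

For [Hf(py)4]^4+: Ligand charges: pyridine is neutral. With an overall charge of +4 the hafnium centre must be in the +4 oxidation state. Group 4 minus oxidation state 4 gives a d⁰ configuration. A d⁰ ion has no crystal-field stabilisation preference between square planar and tetrahedral, so four ligands adopt the sterically favoured tetrahedral geometry. → tetrahedral.
For [Ni(NO2)3(PPh3)]^-: Ligand charges: each nitro (N-bound nitrite) is −1; triphenylphosphine is neutral. With an overall charge of −1 the nickel centre must be in the +2 oxidation state. Ni sits in group 10, so the d-electron count is 10 − 2 = 8. Nitro (N-bound nitrite) and triphenylphosphine are strong-field ligands (high in the spectrochemical series). A 3d d⁸ ion with strong-field ligands gains enough CFSE to favour square planar over tetrahedral. → square planar.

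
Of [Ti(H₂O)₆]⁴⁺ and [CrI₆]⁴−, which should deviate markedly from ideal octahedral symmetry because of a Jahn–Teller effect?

[CrI₆]⁴−

[Ti(H₂O)₆]⁴⁺: Ligand charges: water is neutral. With an overall charge of +4 the titanium centre must be in the +4 oxidation state. Titanium is a group-4 element; Ti(IV) is therefore d⁰. The d⁰ configuration leaves the e_g set evenly filled (or empty) — no strong Jahn–Teller driving force.
[CrI₆]⁴−: Summing ligand charges against the −4 overall charge gives an oxidation state of +2 for chromium. Chromium is a group-6 element; Cr(II) is therefore d⁴. Iodide is a weak-field ligand for a first-row metal, so the complex is high-spin. The t₂g³e_g¹ (high-spin) configuration has an unevenly filled e_g set; the Jahn–Teller theorem predicts a tetragonal distortion (typically axial elongation) to lift the degeneracy.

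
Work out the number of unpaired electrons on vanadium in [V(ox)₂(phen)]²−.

3

Each oxalate is −2; 1,10-phenanthroline is neutral; balancing the −2 overall charge requires V(II).
Vanadium is a group-5 element; V(II) is therefore d³.
Counting donor atoms: 2×oxalate (bidentate) → 4 donors; 1×1,10-phenanthroline (bidentate) → 2 donors. Coordination number = 6.
In an octahedral field the d³ configuration is t₂g³e_g⁰ (only one arrangement possible), giving 3 unpaired electrons.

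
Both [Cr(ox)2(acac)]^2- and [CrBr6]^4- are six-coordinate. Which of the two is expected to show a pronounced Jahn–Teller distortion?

[Cr(ox)2(acac)]^2-: Summing ligand charges against the −2 overall charge gives an oxidation state of +3 for chromium. Group 6 minus oxidation state 3 gives a d³ configuration. The d³ configuration leaves the e_g set evenly filled (or empty) — no strong Jahn–Teller driving force.
[CrBr6]^4-: Summing ligand charges against the −4 overall charge gives an oxidation state of +2 for chromium. Cr sits in group 6, so the d-electron count is 6 − 2 = 4. Bromide is a weak-field ligand for a first-row metal, so the complex is high-spin. The t₂g³e_g¹ (high-spin) configuration has an unevenly filled e_g set; the Jahn–Teller theorem predicts a tetragonal distortion (typically axial elongation) to lift the degeneracy.

[CrBr6]^4-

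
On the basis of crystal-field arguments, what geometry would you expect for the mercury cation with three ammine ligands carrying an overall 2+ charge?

trigonal planar

Ligand charges: ammonia is neutral. With an overall charge of +2 the mercury centre must be in the +2 oxidation state.
Group 12 minus oxidation state 2 gives a d¹⁰ configuration.
With 3 monodentate ligands the coordination number is 3.
Three ligands around a d¹⁰ centre minimise repulsion in a trigonal-planar arrangement.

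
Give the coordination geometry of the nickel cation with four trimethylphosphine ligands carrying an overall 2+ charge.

square planar

Summing ligand charges against the +2 overall charge gives an oxidation state of +2 for nickel.
Group 10 minus oxidation state 2 gives a d⁸ configuration.
Coordination number: 4.
Trimethylphosphine is a strong-field ligand (high in the spectrochemical series).
A 3d d⁸ ion with strong-field ligands gains enough CFSE to favour square planar over tetrahedral.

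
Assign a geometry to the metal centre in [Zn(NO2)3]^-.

trigonal planar

Each nitro (N-bound nitrite) is −1; balancing the −1 overall charge requires Zn(II).
Zn sits in group 12, so the d-electron count is 12 − 2 = 10.
With 3 monodentate ligands the coordination number is 3.
Three ligands around a d¹⁰ centre minimise repulsion in a trigonal-planar arrangement.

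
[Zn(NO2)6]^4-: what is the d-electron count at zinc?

Summing ligand charges against the −4 overall charge gives an oxidation state of +2 for zinc.
Group 12 minus oxidation state 2 gives a d¹⁰ configuration.

d¹⁰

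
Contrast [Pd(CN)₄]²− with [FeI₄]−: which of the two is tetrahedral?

For [Pd(CN)₄]²−: Each cyanide is −1; balancing the −2 overall charge requires Pd(II). Palladium is a group-10 element; Pd(II) is therefore d⁸. A 4d d⁸ ion has a large crystal-field splitting; square planar leaves the high-energy d_{x²−y²} orbital empty and maximises CFSE. → square planar.
For [FeI₄]−: Ligand charges: each iodide is −1. With an overall charge of −1 the iron centre must be in the +3 oxidation state. Iron is a group-8 element; Fe(III) is therefore d⁵. A high-spin d⁵ ion has zero CFSE in either geometry, so four ligands adopt the sterically favoured tetrahedral geometry. → tetrahedral.

[FeI₄]−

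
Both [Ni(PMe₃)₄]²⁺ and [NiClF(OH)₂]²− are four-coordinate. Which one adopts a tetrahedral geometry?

For [Ni(PMe₃)₄]²⁺: Summing ligand charges against the +2 overall charge gives an oxidation state of +2 for nickel. Group 10 minus oxidation state 2 gives a d⁸ configuration. Trimethylphosphine is a strong-field ligand (high in the spectrochemical series). A 3d d⁸ ion with strong-field ligands gains enough CFSE to favour square planar over tetrahedral. → square planar.
For [NiClF(OH)₂]²−: Each chloride is −1; each fluoride is −1; each hydroxide is −1; balancing the −2 overall charge requires Ni(II). Nickel is a group-10 element; Ni(II) is therefore d⁸. Chloride, fluoride, and hydroxide are weak-field ligands. With weak-field ligands the CFSE gain from square planar is small, so a 3d d⁸ ion takes the sterically preferred tetrahedral geometry. → tetrahedral.

[NiClF(OH)₂]²−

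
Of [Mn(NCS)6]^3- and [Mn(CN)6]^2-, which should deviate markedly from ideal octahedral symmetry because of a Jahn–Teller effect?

[Mn(NCS)6]^3-

[Mn(NCS)6]^3-: Each isothiocyanate is −1; balancing the −3 overall charge requires Mn(III). Manganese is a group-7 element; Mn(III) is therefore d⁴. Isothiocyanate is a weak-field ligand for a first-row metal, so the complex is high-spin. The t₂g³e_g¹ (high-spin) configuration has an unevenly filled e_g set; the Jahn–Teller theorem predicts a tetragonal distortion (typically axial elongation) to lift the degeneracy.
[Mn(CN)6]^2-: Ligand charges: each cyanide is −1. With an overall charge of −2 the manganese centre must be in the +4 oxidation state. Manganese is a group-7 element; Mn(IV) is therefore d³. The d³ configuration leaves the e_g set evenly filled (or empty) — no strong Jahn–Teller driving force.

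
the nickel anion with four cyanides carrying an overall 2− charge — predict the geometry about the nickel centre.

Ligand charges: each cyanide is −1. With an overall charge of −2 the nickel centre must be in the +2 oxidation state.
Nickel is a group-10 element; Ni(II) is therefore d⁸.
With 4 monodentate ligands the coordination number is 4.
Cyanide is a strong-field ligand (high in the spectrochemical series).
A 3d d⁸ ion with strong-field ligands gains enough CFSE to favour square planar over tetrahedral.

square planar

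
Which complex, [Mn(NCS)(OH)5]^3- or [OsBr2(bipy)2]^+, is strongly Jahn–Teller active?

[Mn(NCS)(OH)5]^3-

[Mn(NCS)(OH)5]^3-: Summing ligand charges against the −3 overall charge gives an oxidation state of +3 for manganese. Mn sits in group 7, so the d-electron count is 7 − 3 = 4. Hydroxide and isothiocyanate are weak-field ligands for a first-row metal, so the complex is high-spin. The t₂g³e_g¹ (high-spin) configuration has an unevenly filled e_g set; the Jahn–Teller theorem predicts a tetragonal distortion (typically axial elongation) to lift the degeneracy.
[OsBr2(bipy)2]^+: Each bromide is −1; 2,2′-bipyridine is neutral; balancing the +1 overall charge requires Os(III). Group 8 minus oxidation state 3 gives a d⁵ configuration. A 5d ion has a large Δₒ and is invariably low-spin. The d⁵ configuration leaves the e_g set evenly filled (or empty) — no strong Jahn–Teller driving force.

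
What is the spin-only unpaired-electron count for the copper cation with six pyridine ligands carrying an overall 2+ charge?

1 unpaired electron

Pyridine is neutral; balancing the +2 overall charge requires Cu(II).
Cu sits in group 11, so the d-electron count is 11 − 2 = 9.
In an octahedral field the d⁹ configuration is t₂g⁶e_g³ (only one arrangement possible), giving 1 unpaired electron.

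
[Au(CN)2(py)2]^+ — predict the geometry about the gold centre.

square planar

Each cyanide is −1; pyridine is neutral; balancing the +1 overall charge requires Au(III).
Au sits in group 11, so the d-electron count is 11 − 3 = 8.
Coordination number: 4.
A 5d d⁸ ion has a large crystal-field splitting; square planar leaves the high-energy d_{x²−y²} orbital empty and maximises CFSE.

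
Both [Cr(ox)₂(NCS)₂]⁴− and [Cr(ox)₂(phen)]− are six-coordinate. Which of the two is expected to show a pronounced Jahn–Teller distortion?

[Cr(ox)₂(NCS)₂]⁴−: Summing ligand charges against the −4 overall charge gives an oxidation state of +2 for chromium. Chromium is a group-6 element; Cr(II) is therefore d⁴. Isothiocyanate and oxalate are weak-field ligands for a first-row metal, so the complex is high-spin. The t₂g³e_g¹ (high-spin) configuration has an unevenly filled e_g set; the Jahn–Teller theorem predicts a tetragonal distortion (typically axial elongation) to lift the degeneracy.
[Cr(ox)₂(phen)]−: Summing ligand charges against the −1 overall charge gives an oxidation state of +3 for chromium. Chromium is a group-6 element; Cr(III) is therefore d³. The d³ configuration leaves the e_g set evenly filled (or empty) — no strong Jahn–Teller driving force.

[Cr(ox)₂(NCS)₂]⁴−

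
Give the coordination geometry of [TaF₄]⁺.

Ligand charges: each fluoride is −1. With an overall charge of +1 the tantalum centre must be in the +5 oxidation state.
Group 5 minus oxidation state 5 gives a d⁰ configuration.
Coordination number: 4.
A d⁰ ion has no crystal-field stabilisation preference between square planar and tetrahedral, so four ligands adopt the sterically favoured tetrahedral geometry.

tetrahedral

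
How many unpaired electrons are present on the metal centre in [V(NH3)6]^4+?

Ammonia is neutral; balancing the +4 overall charge requires V(IV).
V sits in group 5, so the d-electron count is 5 − 4 = 1.
In an octahedral field the d¹ configuration is t₂g¹e_g⁰ (only one arrangement possible), giving 1 unpaired electron.

1 unpaired electron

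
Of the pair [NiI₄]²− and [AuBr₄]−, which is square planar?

For [NiI₄]²−: Each iodide is −1; balancing the −2 overall charge requires Ni(II). Group 10 minus oxidation state 2 gives a d⁸ configuration. Iodide is a weak-field ligand. With weak-field ligands the CFSE gain from square planar is small, so a 3d d⁸ ion takes the sterically preferred tetrahedral geometry. → tetrahedral.
For [AuBr₄]−: Ligand charges: each bromide is −1. With an overall charge of −1 the gold centre must be in the +3 oxidation state. Gold is a group-11 element; Au(III) is therefore d⁸. A 5d d⁸ ion has a large crystal-field splitting; square planar leaves the high-energy d_{x²−y²} orbital empty and maximises CFSE. → square planar.

[AuBr₄]−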